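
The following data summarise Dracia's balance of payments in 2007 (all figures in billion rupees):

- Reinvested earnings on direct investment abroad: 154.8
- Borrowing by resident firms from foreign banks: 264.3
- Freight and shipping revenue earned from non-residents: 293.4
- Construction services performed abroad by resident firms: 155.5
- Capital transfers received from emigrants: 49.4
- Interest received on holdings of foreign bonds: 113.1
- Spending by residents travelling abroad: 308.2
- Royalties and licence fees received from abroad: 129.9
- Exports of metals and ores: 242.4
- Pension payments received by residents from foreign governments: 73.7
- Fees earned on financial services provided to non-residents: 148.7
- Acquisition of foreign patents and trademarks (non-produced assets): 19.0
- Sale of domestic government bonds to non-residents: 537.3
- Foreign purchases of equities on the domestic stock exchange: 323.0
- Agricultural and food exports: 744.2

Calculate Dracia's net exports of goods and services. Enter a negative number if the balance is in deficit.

Goods: 242.4 + 744.2 = 986.6
Services: -308.2 + 293.4 + 129.9 + 155.5 + 148.7 = 419.3
Trade balance = 986.6 + 419.3 = 1405.9
(Excluded from the trade balance — primary income: reinvested earnings on direct investment abroad 154.8, interest received on holdings of foreign bonds 113.1; financial account: borrowing by resident firms from foreign banks 264.3, sale of domestic government bonds to non-residents 537.3, foreign purchases of equities on the domestic stock exchange 323.0; capital account: capital transfers received from emigrants 49.4, acquisition of foreign patents and trademarks (non-produced assets) 19.0; secondary income: pension payments received by residents from foreign governments 73.7.)

1405.9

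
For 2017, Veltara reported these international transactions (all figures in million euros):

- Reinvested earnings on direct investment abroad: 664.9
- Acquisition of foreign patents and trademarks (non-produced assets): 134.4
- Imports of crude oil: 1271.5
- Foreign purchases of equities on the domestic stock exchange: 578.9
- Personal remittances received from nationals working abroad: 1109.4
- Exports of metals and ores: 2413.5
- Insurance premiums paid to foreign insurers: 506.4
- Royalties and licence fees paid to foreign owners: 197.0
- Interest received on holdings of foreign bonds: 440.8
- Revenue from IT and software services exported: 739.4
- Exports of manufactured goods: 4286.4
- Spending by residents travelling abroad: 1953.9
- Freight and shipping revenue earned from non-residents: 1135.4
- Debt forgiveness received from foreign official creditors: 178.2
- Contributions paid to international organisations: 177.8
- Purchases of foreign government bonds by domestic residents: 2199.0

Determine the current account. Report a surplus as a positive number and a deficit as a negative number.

Goods: 4286.4 - 1271.5 + 2413.5 = 5428.4
Services: -197.0 + 1135.4 + 739.4 - 1953.9 - 506.4 = -782.5
Primary income: 440.8 + 664.9 = 1105.7
Secondary income: -177.8 + 1109.4 = 931.6
Current account = 5428.4 + (-782.5) + 1105.7 + 931.6 = 6683.2
(Excluded from the current account — capital account: acquisition of foreign patents and trademarks (non-produced assets) 134.4, debt forgiveness received from foreign official creditors 178.2; financial account: foreign purchases of equities on the domestic stock exchange 578.9, purchases of foreign government bonds by domestic residents 2199.0.)

6683.2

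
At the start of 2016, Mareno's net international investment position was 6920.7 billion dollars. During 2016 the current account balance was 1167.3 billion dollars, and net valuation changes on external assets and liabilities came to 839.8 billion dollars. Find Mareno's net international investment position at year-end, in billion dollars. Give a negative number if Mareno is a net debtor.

8927.8

Change in NIIP = current account + net valuation change = 1167.3 + 839.8 = 2007.1
End-of-year NIIP = 6920.7 + 2007.1 = 8927.8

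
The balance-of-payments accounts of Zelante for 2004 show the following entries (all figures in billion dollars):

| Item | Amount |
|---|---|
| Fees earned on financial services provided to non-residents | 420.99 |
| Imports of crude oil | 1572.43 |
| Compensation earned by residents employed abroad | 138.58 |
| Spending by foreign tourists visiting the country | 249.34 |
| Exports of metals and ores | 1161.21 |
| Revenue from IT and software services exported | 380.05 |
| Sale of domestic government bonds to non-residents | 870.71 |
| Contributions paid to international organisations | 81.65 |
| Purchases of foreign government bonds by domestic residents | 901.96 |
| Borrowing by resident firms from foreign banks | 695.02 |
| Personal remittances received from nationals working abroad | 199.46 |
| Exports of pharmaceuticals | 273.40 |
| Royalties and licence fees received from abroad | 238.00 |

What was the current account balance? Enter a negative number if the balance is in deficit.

Goods: -1572.43 + 273.40 + 1161.21 = -137.82
Services: 238.00 + 380.05 + 420.99 + 249.34 = 1288.38
Primary income: 138.58
Secondary income: 199.46 - 81.65 = 117.81
Current account = (-137.82) + 1288.38 + 138.58 + 117.81 = 1406.95
(Excluded from the current account — financial account: sale of domestic government bonds to non-residents 870.71, purchases of foreign government bonds by domestic residents 901.96, borrowing by resident firms from foreign banks 695.02.)

1406.95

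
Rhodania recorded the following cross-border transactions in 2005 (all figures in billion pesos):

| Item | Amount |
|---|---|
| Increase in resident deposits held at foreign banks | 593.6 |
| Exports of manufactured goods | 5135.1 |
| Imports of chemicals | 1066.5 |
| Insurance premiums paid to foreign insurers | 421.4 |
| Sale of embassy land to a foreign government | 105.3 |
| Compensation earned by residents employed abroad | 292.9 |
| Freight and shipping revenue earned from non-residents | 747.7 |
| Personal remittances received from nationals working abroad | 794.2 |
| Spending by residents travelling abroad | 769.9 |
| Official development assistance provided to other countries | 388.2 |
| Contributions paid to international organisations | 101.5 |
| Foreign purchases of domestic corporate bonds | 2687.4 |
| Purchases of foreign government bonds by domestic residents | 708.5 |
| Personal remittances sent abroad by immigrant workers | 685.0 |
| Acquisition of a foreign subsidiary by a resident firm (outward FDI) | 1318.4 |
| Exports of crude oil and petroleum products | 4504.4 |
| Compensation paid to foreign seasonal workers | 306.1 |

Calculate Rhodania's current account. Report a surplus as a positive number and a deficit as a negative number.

7735.7

Goods: -1066.5 + 4504.4 + 5135.1 = 8573.0
Services: -421.4 + 747.7 - 769.9 = -443.6
Primary income: 292.9 - 306.1 = -13.2
Secondary income: -101.5 - 685.0 + 794.2 - 388.2 = -380.5
Current account = 8573.0 + (-443.6) + (-13.2) + (-380.5) = 7735.7
(Excluded from the current account — financial account: increase in resident deposits held at foreign banks 593.6, foreign purchases of domestic corporate bonds 2687.4, purchases of foreign government bonds by domestic residents 708.5, acquisition of a foreign subsidiary by a resident firm (outward FDI) 1318.4; capital account: sale of embassy land to a foreign government 105.3.)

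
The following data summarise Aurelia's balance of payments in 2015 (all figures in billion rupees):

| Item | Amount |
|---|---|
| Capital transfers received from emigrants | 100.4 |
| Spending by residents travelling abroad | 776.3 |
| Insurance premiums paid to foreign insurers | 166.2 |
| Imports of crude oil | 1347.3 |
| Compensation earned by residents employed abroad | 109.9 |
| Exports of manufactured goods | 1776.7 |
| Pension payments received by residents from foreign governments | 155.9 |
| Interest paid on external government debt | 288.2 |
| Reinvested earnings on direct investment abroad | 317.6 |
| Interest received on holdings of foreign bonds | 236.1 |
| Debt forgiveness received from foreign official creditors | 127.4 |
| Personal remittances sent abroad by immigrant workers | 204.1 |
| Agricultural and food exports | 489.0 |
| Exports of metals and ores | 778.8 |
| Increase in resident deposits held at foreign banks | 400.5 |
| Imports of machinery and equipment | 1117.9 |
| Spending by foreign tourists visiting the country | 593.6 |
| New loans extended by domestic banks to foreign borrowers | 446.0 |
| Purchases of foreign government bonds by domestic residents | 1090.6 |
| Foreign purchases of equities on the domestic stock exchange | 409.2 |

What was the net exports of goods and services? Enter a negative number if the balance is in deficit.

230.4

Goods: -1347.3 + 489.0 + 778.8 + 1776.7 - 1117.9 = 579.3
Services: -166.2 - 776.3 + 593.6 = -348.9
Trade balance = 579.3 + (-348.9) = 230.4
(Excluded from the trade balance — capital account: capital transfers received from emigrants 100.4, debt forgiveness received from foreign official creditors 127.4; primary income: compensation earned by residents employed abroad 109.9, interest paid on external government debt 288.2, reinvested earnings on direct investment abroad 317.6, interest received on holdings of foreign bonds 236.1; secondary income: pension payments received by residents from foreign governments 155.9, personal remittances sent abroad by immigrant workers 204.1; financial account: increase in resident deposits held at foreign banks 400.5, new loans extended by domestic banks to foreign borrowers 446.0, purchases of foreign government bonds by domestic residents 1090.6, foreign purchases of equities on the domestic stock exchange 409.2.)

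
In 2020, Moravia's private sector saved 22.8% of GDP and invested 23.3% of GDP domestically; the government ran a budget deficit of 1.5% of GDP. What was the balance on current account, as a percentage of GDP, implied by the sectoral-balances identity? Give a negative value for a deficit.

By the sectoral-balances identity, CA = (S_private - I) + (T - G).
Private balance = 22.8 - 23.3 = -0.5
Government balance (T - G) = -1.5
CA = -0.5 + (-1.5) = -2.0

-2.0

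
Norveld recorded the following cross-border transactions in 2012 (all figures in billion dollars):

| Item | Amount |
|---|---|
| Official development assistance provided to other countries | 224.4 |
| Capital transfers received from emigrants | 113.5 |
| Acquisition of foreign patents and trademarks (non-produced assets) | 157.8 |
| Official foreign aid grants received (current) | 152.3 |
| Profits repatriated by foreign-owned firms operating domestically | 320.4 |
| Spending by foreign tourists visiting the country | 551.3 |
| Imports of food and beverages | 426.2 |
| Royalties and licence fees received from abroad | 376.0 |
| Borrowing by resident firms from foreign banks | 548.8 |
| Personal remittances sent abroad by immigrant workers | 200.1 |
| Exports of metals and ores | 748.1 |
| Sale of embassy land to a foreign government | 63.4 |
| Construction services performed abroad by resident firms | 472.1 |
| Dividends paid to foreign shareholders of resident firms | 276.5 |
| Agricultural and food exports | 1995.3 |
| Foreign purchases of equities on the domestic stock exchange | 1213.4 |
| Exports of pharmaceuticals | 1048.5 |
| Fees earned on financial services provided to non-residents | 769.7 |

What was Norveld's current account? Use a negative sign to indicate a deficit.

Goods: 1048.5 + 748.1 + 1995.3 - 426.2 = 3365.7
Services: 769.7 + 472.1 + 551.3 + 376.0 = 2169.1
Primary income: -320.4 - 276.5 = -596.9
Secondary income: 152.3 - 200.1 - 224.4 = -272.2
Current account = 3365.7 + 2169.1 + (-596.9) + (-272.2) = 4665.7
(Excluded from the current account — capital account: capital transfers received from emigrants 113.5, acquisition of foreign patents and trademarks (non-produced assets) 157.8, sale of embassy land to a foreign government 63.4; financial account: borrowing by resident firms from foreign banks 548.8, foreign purchases of equities on the domestic stock exchange 1213.4.)

4665.7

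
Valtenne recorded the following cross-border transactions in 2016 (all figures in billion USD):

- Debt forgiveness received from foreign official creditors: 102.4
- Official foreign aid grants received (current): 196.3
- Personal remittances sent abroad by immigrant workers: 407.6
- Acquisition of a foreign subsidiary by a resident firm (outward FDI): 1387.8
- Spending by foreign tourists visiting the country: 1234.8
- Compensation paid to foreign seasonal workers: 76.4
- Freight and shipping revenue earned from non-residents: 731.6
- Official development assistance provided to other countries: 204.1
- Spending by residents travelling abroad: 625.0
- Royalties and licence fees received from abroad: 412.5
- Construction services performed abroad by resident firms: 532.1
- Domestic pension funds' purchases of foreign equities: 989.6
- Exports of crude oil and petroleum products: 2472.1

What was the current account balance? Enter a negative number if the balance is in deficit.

4266.3

Goods: 2472.1
Services: 1234.8 + 532.1 - 625.0 + 731.6 + 412.5 = 2286.0
Primary income: -76.4
Secondary income: 196.3 - 407.6 - 204.1 = -415.4
Current account = 2472.1 + 2286.0 + (-76.4) + (-415.4) = 4266.3
(Excluded from the current account — capital account: debt forgiveness received from foreign official creditors 102.4; financial account: acquisition of a foreign subsidiary by a resident firm (outward FDI) 1387.8, domestic pension funds' purchases of foreign equities 989.6.)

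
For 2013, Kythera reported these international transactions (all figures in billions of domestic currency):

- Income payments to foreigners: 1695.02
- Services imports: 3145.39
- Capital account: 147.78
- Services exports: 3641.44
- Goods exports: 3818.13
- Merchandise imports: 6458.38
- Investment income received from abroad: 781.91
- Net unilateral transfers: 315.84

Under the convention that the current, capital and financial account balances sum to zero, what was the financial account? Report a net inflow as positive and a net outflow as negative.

2593.69

Goods balance = 3818.13 - 6458.38 = -2640.25
Services balance = 3641.44 - 3145.39 = 496.05
Trade balance (goods + services) = -2640.25 + 496.05 = -2144.20
Net primary income = 781.91 - 1695.02 = -913.11
Net secondary income = 315.84
Current account = -2144.20 + (-913.11) + 315.84 = -2741.47
Financial account = -(-2741.47 + 147.78) = 2593.69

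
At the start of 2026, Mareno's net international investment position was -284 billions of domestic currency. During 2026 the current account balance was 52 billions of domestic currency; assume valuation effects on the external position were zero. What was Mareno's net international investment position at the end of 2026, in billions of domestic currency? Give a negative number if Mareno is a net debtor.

With no valuation effects, change in NIIP = current account = 52
End-of-year NIIP = -284 + 52 = -232

-232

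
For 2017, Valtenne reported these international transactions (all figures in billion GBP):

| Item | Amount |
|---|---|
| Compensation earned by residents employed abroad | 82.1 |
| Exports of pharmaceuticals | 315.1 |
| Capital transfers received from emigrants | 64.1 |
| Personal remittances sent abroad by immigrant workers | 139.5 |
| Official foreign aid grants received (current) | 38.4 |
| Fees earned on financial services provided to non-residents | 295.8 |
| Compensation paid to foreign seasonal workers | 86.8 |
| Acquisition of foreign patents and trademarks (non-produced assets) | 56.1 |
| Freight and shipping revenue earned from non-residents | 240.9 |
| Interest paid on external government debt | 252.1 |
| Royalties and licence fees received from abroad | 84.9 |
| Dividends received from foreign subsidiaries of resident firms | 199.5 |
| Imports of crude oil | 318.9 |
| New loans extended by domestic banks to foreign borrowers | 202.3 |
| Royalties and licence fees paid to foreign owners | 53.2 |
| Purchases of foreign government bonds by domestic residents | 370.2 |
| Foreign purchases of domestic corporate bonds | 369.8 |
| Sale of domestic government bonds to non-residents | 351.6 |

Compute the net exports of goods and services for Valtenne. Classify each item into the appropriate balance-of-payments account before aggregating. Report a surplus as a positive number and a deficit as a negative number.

Goods: 315.1 - 318.9 = -3.8
Services: -53.2 + 240.9 + 295.8 + 84.9 = 568.4
Trade balance = -3.8 + 568.4 = 564.6
(Excluded from the trade balance — primary income: compensation earned by residents employed abroad 82.1, compensation paid to foreign seasonal workers 86.8, interest paid on external government debt 252.1, dividends received from foreign subsidiaries of resident firms 199.5; capital account: capital transfers received from emigrants 64.1, acquisition of foreign patents and trademarks (non-produced assets) 56.1; secondary income: personal remittances sent abroad by immigrant workers 139.5, official foreign aid grants received (current) 38.4; financial account: new loans extended by domestic banks to foreign borrowers 202.3, purchases of foreign government bonds by domestic residents 370.2, foreign purchases of domestic corporate bonds 369.8, sale of domestic government bonds to non-residents 351.6.)

564.6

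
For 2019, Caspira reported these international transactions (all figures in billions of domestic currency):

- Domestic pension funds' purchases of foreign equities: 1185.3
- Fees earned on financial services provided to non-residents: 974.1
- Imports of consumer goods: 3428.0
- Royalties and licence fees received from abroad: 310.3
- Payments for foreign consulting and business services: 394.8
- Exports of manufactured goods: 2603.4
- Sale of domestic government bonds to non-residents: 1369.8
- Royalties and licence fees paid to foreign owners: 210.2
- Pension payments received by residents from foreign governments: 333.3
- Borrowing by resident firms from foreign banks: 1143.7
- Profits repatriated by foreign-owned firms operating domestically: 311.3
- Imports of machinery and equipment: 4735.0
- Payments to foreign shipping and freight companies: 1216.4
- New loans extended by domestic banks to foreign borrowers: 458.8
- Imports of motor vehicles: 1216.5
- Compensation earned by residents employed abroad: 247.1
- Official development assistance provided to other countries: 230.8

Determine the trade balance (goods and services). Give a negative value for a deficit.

Goods: -4735.0 + 2603.4 - 1216.5 - 3428.0 = -6776.1
Services: 974.1 - 394.8 - 1216.4 + 310.3 - 210.2 = -537.0
Trade balance = -6776.1 + (-537.0) = -7313.1
(Excluded from the trade balance — financial account: domestic pension funds' purchases of foreign equities 1185.3, sale of domestic government bonds to non-residents 1369.8, borrowing by resident firms from foreign banks 1143.7, new loans extended by domestic banks to foreign borrowers 458.8; secondary income: pension payments received by residents from foreign governments 333.3, official development assistance provided to other countries 230.8; primary income: profits repatriated by foreign-owned firms operating domestically 311.3, compensation earned by residents employed abroad 247.1.)

-7313.1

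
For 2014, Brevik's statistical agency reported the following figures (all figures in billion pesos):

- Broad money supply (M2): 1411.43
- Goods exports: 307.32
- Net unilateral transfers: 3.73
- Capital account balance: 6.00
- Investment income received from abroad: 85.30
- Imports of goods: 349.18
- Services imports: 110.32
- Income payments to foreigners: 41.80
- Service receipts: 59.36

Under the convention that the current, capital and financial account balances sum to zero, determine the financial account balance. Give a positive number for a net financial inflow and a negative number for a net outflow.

Goods balance = 307.32 - 349.18 = -41.86
Services balance = 59.36 - 110.32 = -50.96
Trade balance (goods + services) = -41.86 + (-50.96) = -92.82
Net primary income = 85.30 - 41.80 = 43.50
Net secondary income = 3.73
Current account = -92.82 + 43.50 + 3.73 = -45.59
Financial account = -(-45.59 + 6.00) = 39.59

39.59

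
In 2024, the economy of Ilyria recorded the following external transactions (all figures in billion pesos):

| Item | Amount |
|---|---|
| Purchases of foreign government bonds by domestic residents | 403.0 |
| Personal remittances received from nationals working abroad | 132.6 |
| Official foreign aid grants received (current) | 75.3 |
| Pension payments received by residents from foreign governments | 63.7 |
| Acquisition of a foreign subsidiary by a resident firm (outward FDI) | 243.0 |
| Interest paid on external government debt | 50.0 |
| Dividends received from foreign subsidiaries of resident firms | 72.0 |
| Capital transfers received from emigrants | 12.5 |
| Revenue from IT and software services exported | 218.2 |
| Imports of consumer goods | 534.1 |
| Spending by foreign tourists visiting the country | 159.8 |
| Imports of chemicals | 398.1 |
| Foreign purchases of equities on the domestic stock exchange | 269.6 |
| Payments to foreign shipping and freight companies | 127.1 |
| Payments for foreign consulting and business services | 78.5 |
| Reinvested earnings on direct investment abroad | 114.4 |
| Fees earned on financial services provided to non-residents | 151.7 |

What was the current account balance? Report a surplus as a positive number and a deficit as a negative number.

-200.1

Goods: -534.1 - 398.1 = -932.2
Services: 218.2 - 78.5 - 127.1 + 159.8 + 151.7 = 324.1
Primary income: 114.4 + 72.0 - 50.0 = 136.4
Secondary income: 75.3 + 132.6 + 63.7 = 271.6
Current account = (-932.2) + 324.1 + 136.4 + 271.6 = -200.1
(Excluded from the current account — financial account: purchases of foreign government bonds by domestic residents 403.0, acquisition of a foreign subsidiary by a resident firm (outward FDI) 243.0, foreign purchases of equities on the domestic stock exchange 269.6; capital account: capital transfers received from emigrants 12.5.)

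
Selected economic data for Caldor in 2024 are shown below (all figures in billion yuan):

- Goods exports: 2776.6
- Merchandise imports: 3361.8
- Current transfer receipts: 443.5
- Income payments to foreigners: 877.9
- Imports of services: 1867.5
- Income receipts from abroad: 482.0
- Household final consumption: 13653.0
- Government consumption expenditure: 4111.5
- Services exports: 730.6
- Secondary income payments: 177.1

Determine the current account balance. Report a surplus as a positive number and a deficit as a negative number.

Goods balance = 2776.6 - 3361.8 = -585.2
Services balance = 730.6 - 1867.5 = -1136.9
Trade balance (goods + services) = -585.2 + (-1136.9) = -1722.1
Net primary income = 482.0 - 877.9 = -395.9
Net secondary income = 443.5 - 177.1 = 266.4
Current account = -1722.1 + (-395.9) + 266.4 = -1851.6

-1851.6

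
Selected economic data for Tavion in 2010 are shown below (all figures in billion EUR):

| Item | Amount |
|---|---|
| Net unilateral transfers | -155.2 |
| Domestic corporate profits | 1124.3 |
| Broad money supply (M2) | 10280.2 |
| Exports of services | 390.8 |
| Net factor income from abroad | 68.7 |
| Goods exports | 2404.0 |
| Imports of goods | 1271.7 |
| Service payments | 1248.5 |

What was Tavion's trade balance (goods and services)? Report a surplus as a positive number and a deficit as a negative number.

Goods balance = 2404.0 - 1271.7 = 1132.3
Services balance = 390.8 - 1248.5 = -857.7
Trade balance (goods + services) = 1132.3 + (-857.7) = 274.6

274.6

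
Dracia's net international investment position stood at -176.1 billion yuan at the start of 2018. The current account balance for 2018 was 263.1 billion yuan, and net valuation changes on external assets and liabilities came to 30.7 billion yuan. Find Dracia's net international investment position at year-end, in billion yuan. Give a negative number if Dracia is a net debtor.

117.7

Change in NIIP = current account + net valuation change = 263.1 + 30.7 = 293.8
End-of-year NIIP = -176.1 + 293.8 = 117.7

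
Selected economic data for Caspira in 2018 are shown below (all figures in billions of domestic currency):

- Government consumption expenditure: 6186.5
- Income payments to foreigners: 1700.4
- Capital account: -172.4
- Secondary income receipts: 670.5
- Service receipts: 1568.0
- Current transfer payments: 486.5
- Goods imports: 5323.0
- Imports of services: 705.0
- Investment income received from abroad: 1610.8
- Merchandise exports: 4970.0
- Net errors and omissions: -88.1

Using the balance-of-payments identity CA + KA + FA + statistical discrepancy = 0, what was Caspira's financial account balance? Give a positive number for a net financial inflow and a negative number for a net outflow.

Goods balance = 4970.0 - 5323.0 = -353.0
Services balance = 1568.0 - 705.0 = 863.0
Trade balance (goods + services) = -353.0 + 863.0 = 510.0
Net primary income = 1610.8 - 1700.4 = -89.6
Net secondary income = 670.5 - 486.5 = 184.0
Current account = 510.0 + (-89.6) + 184.0 = 604.4
Financial account = -(604.4 + (-172.4) + (-88.1)) = -343.9

-343.9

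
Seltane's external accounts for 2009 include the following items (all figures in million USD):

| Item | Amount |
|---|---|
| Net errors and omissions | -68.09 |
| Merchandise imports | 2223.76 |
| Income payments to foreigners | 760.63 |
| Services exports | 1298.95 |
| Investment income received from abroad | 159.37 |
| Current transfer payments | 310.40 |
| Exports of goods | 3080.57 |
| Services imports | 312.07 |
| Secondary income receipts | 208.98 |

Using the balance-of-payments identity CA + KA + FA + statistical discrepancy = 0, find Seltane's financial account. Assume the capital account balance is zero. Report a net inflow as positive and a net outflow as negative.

-1072.92

Goods balance = 3080.57 - 2223.76 = 856.81
Services balance = 1298.95 - 312.07 = 986.88
Trade balance (goods + services) = 856.81 + 986.88 = 1843.69
Net primary income = 159.37 - 760.63 = -601.26
Net secondary income = 208.98 - 310.40 = -101.42
Current account = 1843.69 + (-601.26) + (-101.42) = 1141.01
Financial account = -(1141.01 + (-68.09)) = -1072.92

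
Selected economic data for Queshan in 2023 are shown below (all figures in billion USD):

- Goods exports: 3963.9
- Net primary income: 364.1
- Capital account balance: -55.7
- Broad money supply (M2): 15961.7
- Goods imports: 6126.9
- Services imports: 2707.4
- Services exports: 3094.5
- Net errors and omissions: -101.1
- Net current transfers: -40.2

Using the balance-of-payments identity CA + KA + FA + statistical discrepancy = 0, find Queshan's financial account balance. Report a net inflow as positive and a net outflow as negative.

1608.8

Goods balance = 3963.9 - 6126.9 = -2163.0
Services balance = 3094.5 - 2707.4 = 387.1
Trade balance (goods + services) = -2163.0 + 387.1 = -1775.9
Net primary income = 364.1
Net secondary income = -40.2
Current account = -1775.9 + 364.1 + (-40.2) = -1452.0
Financial account = -(-1452.0 + (-55.7) + (-101.1)) = 1608.8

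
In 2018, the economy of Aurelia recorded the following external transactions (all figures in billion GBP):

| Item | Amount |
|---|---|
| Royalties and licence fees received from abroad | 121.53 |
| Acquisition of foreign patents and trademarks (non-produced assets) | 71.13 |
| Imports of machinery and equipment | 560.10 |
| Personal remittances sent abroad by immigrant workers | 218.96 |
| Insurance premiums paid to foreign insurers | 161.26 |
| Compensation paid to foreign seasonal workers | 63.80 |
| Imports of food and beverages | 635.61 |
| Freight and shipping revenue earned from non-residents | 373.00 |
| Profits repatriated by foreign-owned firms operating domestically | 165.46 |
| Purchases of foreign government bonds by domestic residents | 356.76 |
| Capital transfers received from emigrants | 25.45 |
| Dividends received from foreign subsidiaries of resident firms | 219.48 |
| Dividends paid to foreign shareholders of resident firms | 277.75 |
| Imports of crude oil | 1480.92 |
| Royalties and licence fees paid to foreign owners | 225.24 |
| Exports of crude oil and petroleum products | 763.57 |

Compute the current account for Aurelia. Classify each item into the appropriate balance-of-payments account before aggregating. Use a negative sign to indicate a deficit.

-2311.52

Goods: -1480.92 - 635.61 - 560.10 + 763.57 = -1913.06
Services: -161.26 + 121.53 - 225.24 + 373.00 = 108.03
Primary income: -277.75 - 165.46 - 63.80 + 219.48 = -287.53
Secondary income: -218.96
Current account = (-1913.06) + 108.03 + (-287.53) + (-218.96) = -2311.52
(Excluded from the current account — capital account: acquisition of foreign patents and trademarks (non-produced assets) 71.13, capital transfers received from emigrants 25.45; financial account: purchases of foreign government bonds by domestic residents 356.76.)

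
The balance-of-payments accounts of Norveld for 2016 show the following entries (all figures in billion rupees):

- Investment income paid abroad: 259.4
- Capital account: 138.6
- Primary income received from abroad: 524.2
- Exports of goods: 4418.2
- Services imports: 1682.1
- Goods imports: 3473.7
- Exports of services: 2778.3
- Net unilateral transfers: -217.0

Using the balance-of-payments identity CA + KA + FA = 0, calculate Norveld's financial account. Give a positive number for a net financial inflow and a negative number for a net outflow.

-2227.1

Goods balance = 4418.2 - 3473.7 = 944.5
Services balance = 2778.3 - 1682.1 = 1096.2
Trade balance (goods + services) = 944.5 + 1096.2 = 2040.7
Net primary income = 524.2 - 259.4 = 264.8
Net secondary income = -217.0
Current account = 2040.7 + 264.8 + (-217.0) = 2088.5
Financial account = -(2088.5 + 138.6) = -2227.1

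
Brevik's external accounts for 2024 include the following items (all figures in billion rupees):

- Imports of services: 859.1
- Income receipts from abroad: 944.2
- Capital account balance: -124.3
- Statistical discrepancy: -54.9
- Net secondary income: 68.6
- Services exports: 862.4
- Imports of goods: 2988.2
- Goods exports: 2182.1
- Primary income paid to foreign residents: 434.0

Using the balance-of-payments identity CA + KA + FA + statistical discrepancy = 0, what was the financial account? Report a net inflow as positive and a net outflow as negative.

Goods balance = 2182.1 - 2988.2 = -806.1
Services balance = 862.4 - 859.1 = 3.3
Trade balance (goods + services) = -806.1 + 3.3 = -802.8
Net primary income = 944.2 - 434.0 = 510.2
Net secondary income = 68.6
Current account = -802.8 + 510.2 + 68.6 = -224.0
Financial account = -(-224.0 + (-124.3) + (-54.9)) = 403.2

403.2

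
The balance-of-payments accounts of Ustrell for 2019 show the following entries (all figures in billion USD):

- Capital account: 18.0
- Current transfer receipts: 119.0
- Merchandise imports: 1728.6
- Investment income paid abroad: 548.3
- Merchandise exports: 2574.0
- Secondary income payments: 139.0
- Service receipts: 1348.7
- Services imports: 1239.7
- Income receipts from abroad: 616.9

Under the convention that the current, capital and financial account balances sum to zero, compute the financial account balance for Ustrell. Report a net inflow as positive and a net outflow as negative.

Goods balance = 2574.0 - 1728.6 = 845.4
Services balance = 1348.7 - 1239.7 = 109.0
Trade balance (goods + services) = 845.4 + 109.0 = 954.4
Net primary income = 616.9 - 548.3 = 68.6
Net secondary income = 119.0 - 139.0 = -20.0
Current account = 954.4 + 68.6 + (-20.0) = 1003.0
Financial account = -(1003.0 + 18.0) = -1021.0

-1021.0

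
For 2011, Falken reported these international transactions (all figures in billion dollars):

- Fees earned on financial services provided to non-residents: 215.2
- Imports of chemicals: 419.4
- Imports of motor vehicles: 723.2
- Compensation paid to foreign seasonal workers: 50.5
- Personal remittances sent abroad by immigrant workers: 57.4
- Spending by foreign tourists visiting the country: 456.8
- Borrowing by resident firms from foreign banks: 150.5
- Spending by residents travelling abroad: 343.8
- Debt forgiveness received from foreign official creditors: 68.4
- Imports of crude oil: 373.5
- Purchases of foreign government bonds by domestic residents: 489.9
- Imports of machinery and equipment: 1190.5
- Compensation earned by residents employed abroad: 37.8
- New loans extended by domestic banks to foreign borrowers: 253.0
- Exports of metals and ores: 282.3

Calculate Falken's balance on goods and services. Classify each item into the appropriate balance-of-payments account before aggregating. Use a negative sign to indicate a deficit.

Goods: -723.2 - 1190.5 + 282.3 - 373.5 - 419.4 = -2424.3
Services: 456.8 + 215.2 - 343.8 = 328.2
Trade balance = -2424.3 + 328.2 = -2096.1
(Excluded from the trade balance — primary income: compensation paid to foreign seasonal workers 50.5, compensation earned by residents employed abroad 37.8; secondary income: personal remittances sent abroad by immigrant workers 57.4; financial account: borrowing by resident firms from foreign banks 150.5, purchases of foreign government bonds by domestic residents 489.9, new loans extended by domestic banks to foreign borrowers 253.0; capital account: debt forgiveness received from foreign official creditors 68.4.)

-2096.1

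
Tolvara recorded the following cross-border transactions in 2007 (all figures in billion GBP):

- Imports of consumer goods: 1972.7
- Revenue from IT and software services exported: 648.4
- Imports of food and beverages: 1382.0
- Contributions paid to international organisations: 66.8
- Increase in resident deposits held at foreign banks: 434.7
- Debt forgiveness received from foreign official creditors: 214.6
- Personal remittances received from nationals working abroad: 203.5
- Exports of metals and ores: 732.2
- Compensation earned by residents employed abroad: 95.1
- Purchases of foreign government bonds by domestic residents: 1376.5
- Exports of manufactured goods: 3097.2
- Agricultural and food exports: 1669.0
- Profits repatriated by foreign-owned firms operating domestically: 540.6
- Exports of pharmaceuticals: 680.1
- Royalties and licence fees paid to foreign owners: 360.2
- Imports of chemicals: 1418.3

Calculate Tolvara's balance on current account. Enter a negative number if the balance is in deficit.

1384.9

Goods: -1972.7 - 1418.3 - 1382.0 + 680.1 + 1669.0 + 3097.2 + 732.2 = 1405.5
Services: 648.4 - 360.2 = 288.2
Primary income: -540.6 + 95.1 = -445.5
Secondary income: 203.5 - 66.8 = 136.7
Current account = 1405.5 + 288.2 + (-445.5) + 136.7 = 1384.9
(Excluded from the current account — financial account: increase in resident deposits held at foreign banks 434.7, purchases of foreign government bonds by domestic residents 1376.5; capital account: debt forgiveness received from foreign official creditors 214.6.)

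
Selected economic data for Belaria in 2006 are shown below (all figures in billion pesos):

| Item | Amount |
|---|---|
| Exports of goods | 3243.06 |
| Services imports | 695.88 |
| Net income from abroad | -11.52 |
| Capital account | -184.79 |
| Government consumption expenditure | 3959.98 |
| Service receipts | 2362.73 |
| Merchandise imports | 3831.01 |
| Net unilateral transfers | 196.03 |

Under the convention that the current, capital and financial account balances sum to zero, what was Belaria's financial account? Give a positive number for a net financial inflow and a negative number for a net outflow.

Goods balance = 3243.06 - 3831.01 = -587.95
Services balance = 2362.73 - 695.88 = 1666.85
Trade balance (goods + services) = -587.95 + 1666.85 = 1078.90
Net primary income = -11.52
Net secondary income = 196.03
Current account = 1078.90 + (-11.52) + 196.03 = 1263.41
Financial account = -(1263.41 + (-184.79)) = -1078.62

-1078.62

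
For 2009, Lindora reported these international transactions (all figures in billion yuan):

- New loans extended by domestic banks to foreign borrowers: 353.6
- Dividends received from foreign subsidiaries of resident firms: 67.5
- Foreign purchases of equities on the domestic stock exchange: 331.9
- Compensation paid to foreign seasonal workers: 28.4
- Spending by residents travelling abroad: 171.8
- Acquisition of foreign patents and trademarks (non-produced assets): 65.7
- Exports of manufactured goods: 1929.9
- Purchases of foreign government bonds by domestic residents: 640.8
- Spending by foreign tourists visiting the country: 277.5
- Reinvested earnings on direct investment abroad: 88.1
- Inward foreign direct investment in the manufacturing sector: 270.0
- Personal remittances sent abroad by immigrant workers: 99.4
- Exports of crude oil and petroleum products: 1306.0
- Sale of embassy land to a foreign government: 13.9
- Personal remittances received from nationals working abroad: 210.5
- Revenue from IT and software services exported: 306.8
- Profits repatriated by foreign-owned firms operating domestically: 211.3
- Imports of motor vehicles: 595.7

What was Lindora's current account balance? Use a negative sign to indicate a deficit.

3079.7

Goods: 1929.9 + 1306.0 - 595.7 = 2640.2
Services: 277.5 + 306.8 - 171.8 = 412.5
Primary income: 67.5 - 211.3 + 88.1 - 28.4 = -84.1
Secondary income: 210.5 - 99.4 = 111.1
Current account = 2640.2 + 412.5 + (-84.1) + 111.1 = 3079.7
(Excluded from the current account — financial account: new loans extended by domestic banks to foreign borrowers 353.6, foreign purchases of equities on the domestic stock exchange 331.9, purchases of foreign government bonds by domestic residents 640.8, inward foreign direct investment in the manufacturing sector 270.0; capital account: acquisition of foreign patents and trademarks (non-produced assets) 65.7, sale of embassy land to a foreign government 13.9.)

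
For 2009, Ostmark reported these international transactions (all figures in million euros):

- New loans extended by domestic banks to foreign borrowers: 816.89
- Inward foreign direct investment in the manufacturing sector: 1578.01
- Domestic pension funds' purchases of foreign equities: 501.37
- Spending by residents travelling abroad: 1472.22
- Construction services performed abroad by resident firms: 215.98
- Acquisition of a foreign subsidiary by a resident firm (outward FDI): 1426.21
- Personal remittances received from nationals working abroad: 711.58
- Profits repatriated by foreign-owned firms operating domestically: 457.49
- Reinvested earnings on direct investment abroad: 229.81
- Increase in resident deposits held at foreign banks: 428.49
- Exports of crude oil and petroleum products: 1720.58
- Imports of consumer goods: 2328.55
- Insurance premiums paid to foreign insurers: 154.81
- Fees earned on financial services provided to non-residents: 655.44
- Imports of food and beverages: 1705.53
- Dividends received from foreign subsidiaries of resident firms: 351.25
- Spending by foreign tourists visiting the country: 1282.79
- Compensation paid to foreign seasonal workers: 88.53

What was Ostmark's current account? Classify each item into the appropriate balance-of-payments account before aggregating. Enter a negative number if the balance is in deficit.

Goods: 1720.58 - 1705.53 - 2328.55 = -2313.50
Services: 1282.79 + 215.98 + 655.44 - 154.81 - 1472.22 = 527.18
Primary income: 351.25 - 88.53 + 229.81 - 457.49 = 35.04
Secondary income: 711.58
Current account = (-2313.50) + 527.18 + 35.04 + 711.58 = -1039.70
(Excluded from the current account — financial account: new loans extended by domestic banks to foreign borrowers 816.89, inward foreign direct investment in the manufacturing sector 1578.01, domestic pension funds' purchases of foreign equities 501.37, acquisition of a foreign subsidiary by a resident firm (outward FDI) 1426.21, increase in resident deposits held at foreign banks 428.49.)

-1039.70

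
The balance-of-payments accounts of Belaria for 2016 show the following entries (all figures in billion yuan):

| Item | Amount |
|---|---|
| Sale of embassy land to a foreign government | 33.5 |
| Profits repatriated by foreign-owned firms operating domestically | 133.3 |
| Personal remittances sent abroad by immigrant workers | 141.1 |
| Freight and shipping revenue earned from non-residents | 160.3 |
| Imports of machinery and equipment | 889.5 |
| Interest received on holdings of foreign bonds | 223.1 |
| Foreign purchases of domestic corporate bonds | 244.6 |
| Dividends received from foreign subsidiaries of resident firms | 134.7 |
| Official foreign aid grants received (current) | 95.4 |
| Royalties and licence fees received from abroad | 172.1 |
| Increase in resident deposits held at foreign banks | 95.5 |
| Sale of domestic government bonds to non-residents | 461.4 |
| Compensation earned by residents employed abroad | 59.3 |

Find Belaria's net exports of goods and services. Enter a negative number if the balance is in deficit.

-557.1

Goods: -889.5
Services: 172.1 + 160.3 = 332.4
Trade balance = -889.5 + 332.4 = -557.1
(Excluded from the trade balance — capital account: sale of embassy land to a foreign government 33.5; primary income: profits repatriated by foreign-owned firms operating domestically 133.3, interest received on holdings of foreign bonds 223.1, dividends received from foreign subsidiaries of resident firms 134.7, compensation earned by residents employed abroad 59.3; secondary income: personal remittances sent abroad by immigrant workers 141.1, official foreign aid grants received (current) 95.4; financial account: foreign purchases of domestic corporate bonds 244.6, increase in resident deposits held at foreign banks 95.5, sale of domestic government bonds to non-residents 461.4.)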